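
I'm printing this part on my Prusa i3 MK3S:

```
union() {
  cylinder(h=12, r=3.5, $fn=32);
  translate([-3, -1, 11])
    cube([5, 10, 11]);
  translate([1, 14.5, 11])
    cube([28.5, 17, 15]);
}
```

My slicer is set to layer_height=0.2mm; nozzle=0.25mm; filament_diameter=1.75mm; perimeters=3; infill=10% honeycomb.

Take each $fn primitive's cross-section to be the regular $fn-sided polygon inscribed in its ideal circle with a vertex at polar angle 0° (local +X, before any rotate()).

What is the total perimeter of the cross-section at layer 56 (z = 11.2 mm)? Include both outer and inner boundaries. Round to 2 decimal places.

At z = 11.2 mm: the r=3.5 cylinder gives a regular 32-gon of circumradius 3.5 (constant along its height) (perimeter = 2·32·3.500·sin(180°/32) = 21.96 mm); the 5×10 cube at (-3, -1) contributes its full rectangle (perimeter 30.00 mm); the cube at (1, 14.5) (footprint 28.5×17) is included at this height (perimeter 91.00 mm); Combining (union): the regions partially overlap (shared area 20.55 mm²), so the edge portions inside another operand are dropped and the merged outline is re-measured after clipping — boundary = 125.56 mm. Overall, the cross-section has 2 separate islands. Total boundary length (outer) = 125.56 mm.

125.56 mm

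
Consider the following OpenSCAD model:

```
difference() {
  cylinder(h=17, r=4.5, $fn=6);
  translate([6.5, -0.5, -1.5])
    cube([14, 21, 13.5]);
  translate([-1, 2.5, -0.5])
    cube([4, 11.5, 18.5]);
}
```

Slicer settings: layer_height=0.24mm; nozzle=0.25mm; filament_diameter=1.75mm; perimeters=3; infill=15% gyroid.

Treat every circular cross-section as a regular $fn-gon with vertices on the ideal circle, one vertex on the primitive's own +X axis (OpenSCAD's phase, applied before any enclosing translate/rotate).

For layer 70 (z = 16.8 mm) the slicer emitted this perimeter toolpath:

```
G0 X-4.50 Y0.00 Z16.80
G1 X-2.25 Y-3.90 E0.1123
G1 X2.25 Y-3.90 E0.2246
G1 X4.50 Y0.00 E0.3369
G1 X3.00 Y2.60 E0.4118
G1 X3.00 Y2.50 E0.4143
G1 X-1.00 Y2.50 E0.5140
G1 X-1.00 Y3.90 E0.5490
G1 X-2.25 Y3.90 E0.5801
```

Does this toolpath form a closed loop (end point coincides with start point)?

no

Start point (G0): (-4.50, 0.00). End point (last G1): the path does not return to the start — open.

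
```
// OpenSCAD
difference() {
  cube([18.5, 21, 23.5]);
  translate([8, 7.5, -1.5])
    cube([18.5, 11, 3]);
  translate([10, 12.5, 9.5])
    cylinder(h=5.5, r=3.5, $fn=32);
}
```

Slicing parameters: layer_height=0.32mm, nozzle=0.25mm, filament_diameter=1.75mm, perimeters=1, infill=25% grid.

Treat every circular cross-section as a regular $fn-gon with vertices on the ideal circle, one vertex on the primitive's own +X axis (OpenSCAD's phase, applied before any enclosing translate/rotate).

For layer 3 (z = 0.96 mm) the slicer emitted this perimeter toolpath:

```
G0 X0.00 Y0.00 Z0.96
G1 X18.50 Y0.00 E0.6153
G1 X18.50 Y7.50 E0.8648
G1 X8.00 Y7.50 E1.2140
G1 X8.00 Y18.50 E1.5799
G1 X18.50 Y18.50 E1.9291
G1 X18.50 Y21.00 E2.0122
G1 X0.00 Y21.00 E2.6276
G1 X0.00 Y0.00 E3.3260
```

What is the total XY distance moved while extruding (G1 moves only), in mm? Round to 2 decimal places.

100.00 mm

Sum the Euclidean lengths of each G1 segment: total = 100.00 mm.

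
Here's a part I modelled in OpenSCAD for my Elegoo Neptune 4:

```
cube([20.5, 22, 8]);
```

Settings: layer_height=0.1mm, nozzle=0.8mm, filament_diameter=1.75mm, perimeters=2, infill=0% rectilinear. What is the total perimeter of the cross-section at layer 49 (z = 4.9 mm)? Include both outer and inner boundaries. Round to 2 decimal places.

85.00 mm

At z = 4.9 mm: the cube (footprint 20.5×22) is included at this height (perimeter 85.00 mm). Overall, the cross-section is a single solid region. Total boundary length (outer) = 85.00 mm.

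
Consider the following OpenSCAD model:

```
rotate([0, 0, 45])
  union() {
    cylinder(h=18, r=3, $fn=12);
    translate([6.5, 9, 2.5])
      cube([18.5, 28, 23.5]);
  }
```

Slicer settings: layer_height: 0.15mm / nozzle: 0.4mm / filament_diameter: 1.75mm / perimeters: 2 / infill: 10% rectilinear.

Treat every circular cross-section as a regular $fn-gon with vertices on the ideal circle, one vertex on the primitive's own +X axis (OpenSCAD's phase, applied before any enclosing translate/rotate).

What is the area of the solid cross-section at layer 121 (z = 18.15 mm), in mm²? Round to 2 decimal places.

At z = 18.15 mm: the cylinder does not reach this height (z outside [0, 18]); the cube at (6.5, 9) (footprint 18.5×28) is included at this height (area 518.00 mm²); Merging all regions: only the 18.5×28 cube at (6.5, 9) is present, so the union is just that shape — area = 518.00 mm²; (whole slice rotated 45° about Z — lengths, areas and connectivity unchanged). Overall, the cross-section is a single solid region. Net area = 518.00 mm².

518.00 mm²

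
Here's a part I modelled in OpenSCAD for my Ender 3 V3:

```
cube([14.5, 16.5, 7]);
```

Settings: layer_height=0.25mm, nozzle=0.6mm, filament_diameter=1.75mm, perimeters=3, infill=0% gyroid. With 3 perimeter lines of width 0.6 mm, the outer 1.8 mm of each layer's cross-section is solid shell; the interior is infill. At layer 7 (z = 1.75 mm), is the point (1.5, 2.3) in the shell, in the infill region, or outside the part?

At z = 1.75 mm: the cube (footprint 14.5×16.5) is included at this height. Overall, the cross-section is a single solid region. The nearest boundary edge runs (0.00, 16.50)→(0.00, 0.00); distance from the point to it = 1.50 mm. The point is inside the cross-section, 1.50 mm from the nearest boundary — within the 1.8 mm shell band (3 × 0.6).

shell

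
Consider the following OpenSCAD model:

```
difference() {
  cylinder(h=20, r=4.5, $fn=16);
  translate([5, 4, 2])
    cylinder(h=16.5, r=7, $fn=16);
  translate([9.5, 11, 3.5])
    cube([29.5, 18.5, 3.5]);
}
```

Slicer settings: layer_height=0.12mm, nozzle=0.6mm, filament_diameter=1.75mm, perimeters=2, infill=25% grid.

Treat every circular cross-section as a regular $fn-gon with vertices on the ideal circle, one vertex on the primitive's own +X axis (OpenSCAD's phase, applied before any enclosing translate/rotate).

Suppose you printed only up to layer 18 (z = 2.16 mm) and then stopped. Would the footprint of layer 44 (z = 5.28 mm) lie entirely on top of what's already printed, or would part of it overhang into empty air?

entirely on top

Compare the two slices. At z = 2.16: the cylinder: section is a regular 16-gon, circumradius r=4.5 (area = (16/2)·4.500²·sin(360°/16) = 61.99 mm²); the r=7 cylinder at (5, 4) gives a regular 16-gon of circumradius 7 (constant along its height) (area = (16/2)·7.000²·sin(360°/16) = 150.01 mm²); the cube at (9.5, 11) is absent (z outside [3.5, 7]); Taking the first minus the rest: starting from the r=4.5 cylinder (61.99 mm²), the r=7 cylinder at (5, 4) partially overlaps it — only the 31.06 mm² overlap (of its 150.01 mm²) is removed, clipping the outline — area = 30.93 mm². At z = 5.28: the r=4.5 cylinder contributes a regular 16-gon of circumradius 4.5 (area = (16/2)·4.500²·sin(360°/16) = 61.99 mm²); the r=7 cylinder at (5, 4) gives a regular 16-gon of circumradius 7 (constant along its height) (area = (16/2)·7.000²·sin(360°/16) = 150.01 mm²); the 29.5×18.5 cube at (9.5, 11) contributes its full rectangle (area 545.75 mm²); Taking the first minus the rest: starting from the r=4.5 cylinder (61.99 mm²), the r=7 cylinder at (5, 4) partially overlaps it — only the 31.06 mm² overlap (of its 150.01 mm²) is removed, clipping the outline; the 29.5×18.5 cube at (9.5, 11) misses the remaining region (no effect) — area = 30.93 mm². Checking containment: the cross-section at z = 5.28 is a subset of the cross-section at z = 2.16.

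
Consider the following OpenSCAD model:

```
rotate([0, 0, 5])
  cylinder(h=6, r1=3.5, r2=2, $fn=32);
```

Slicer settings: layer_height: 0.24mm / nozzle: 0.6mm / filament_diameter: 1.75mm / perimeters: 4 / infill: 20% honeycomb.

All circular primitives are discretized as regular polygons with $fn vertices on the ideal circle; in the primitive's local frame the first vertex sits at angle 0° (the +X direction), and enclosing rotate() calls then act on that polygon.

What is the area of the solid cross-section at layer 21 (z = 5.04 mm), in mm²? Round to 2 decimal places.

15.66 mm²

At z = 5.04 mm: the cone contributes a regular 32-gon of circumradius 2.240 (interpolated between r1=3.5 and r2=2 at t=0.840) (area = (32/2)·2.240²·sin(360°/32) = 15.66 mm²); (rotated 5° about Z; rotation is an isometry so areas/perimeters/island counts are preserved). Overall, the cross-section is a single solid region. Net area = 15.66 mm².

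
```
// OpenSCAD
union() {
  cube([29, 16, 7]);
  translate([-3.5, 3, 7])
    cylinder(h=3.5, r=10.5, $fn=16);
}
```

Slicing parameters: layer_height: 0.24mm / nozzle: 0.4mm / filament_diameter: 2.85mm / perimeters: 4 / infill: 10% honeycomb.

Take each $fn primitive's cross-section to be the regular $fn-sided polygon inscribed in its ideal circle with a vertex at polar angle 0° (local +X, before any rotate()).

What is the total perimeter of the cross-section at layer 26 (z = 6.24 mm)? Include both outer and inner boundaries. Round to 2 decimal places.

At z = 6.24 mm: the cube is present — its section is the full 29×16 rectangle (perimeter 90.00 mm); the cylinder at (-3.5, 3) is not intersected at this z (z outside [7, 10.5]); Combining (union): only the 29×16 cube is present, so the union is just that shape — boundary = 90.00 mm. Overall, the cross-section is a single solid region. Total boundary length (outer) = 90.00 mm.

90.00 mm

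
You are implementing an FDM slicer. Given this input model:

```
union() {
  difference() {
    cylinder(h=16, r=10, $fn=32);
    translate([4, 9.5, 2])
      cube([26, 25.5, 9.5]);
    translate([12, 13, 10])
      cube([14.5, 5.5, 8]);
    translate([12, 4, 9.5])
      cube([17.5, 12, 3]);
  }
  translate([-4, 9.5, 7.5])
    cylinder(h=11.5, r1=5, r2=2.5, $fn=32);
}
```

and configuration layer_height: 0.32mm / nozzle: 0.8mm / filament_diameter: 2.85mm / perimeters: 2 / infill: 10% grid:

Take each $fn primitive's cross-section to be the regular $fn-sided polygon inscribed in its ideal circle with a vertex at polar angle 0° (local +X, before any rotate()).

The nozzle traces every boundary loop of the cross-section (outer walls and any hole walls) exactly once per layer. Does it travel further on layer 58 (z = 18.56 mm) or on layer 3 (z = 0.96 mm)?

layer 3 (z = 0.96 mm)

Layer 58 (z = 18.56): the cylinder does not reach this height (z outside [0, 16]); the cube at (4, 9.5) does not reach this height (z outside [2, 11.5]); the cube at (12, 13) does not reach this height (z outside [10, 18]); the cube at (12, 4) does not reach this height (z outside [9.5, 12.5]); Taking the first minus the rest: the first operand is absent here, so nothing remains; the cone at (-4, 9.5): at t=0.962 of its height the radius interpolates to r₁+(r₂−r₁)t = 2.596, giving a regular 32-gon of that circumradius (perimeter = 2·32·2.596·sin(180°/32) = 16.28 mm); Taking the union: only the cone at (-4, 9.5) is present, so the union is just that shape — boundary = 16.28 mm. So its perimeter = 16.28 mm. Layer 3 (z = 0.96): the r=10 cylinder gives a regular 32-gon of circumradius 10 (constant along its height) (perimeter = 2·32·10.000·sin(180°/32) = 62.73 mm); the cube at (4, 9.5) is not intersected at this z (z outside [2, 11.5]); the cube at (12, 13) is absent (z outside [10, 18]); the cube at (12, 4) does not reach this height (z outside [9.5, 12.5]); Subtracting the remaining from the first: none of the subtracted shapes is present at this height, so the r=10 cylinder is unchanged — boundary = 62.73 mm; the cone at (-4, 9.5) is absent (z outside [7.5, 19]); Merging all regions: only that combined region is present, so the union is just that shape — boundary = 62.73 mm. So its perimeter = 62.73 mm. Layer 3 is larger (62.73 vs 16.28 mm).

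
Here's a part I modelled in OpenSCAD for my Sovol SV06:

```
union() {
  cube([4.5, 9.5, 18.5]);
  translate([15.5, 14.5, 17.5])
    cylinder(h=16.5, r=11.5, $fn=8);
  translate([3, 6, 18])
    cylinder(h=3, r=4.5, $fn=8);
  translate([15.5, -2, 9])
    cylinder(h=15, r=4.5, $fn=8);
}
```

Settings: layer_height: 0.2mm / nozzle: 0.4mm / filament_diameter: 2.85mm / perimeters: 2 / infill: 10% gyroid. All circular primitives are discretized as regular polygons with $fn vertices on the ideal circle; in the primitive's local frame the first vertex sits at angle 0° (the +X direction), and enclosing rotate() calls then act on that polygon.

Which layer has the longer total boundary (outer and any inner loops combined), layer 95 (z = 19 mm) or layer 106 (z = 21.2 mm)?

Layer 95 (z = 19): the cube is absent (z outside [0, 18.5]); the cylinder at (15.5, 14.5): section is a regular 8-gon, circumradius r=11.5 (perimeter = 2·8·11.500·sin(180°/8) = 70.41 mm); the r=4.5 cylinder at (3, 6) contributes a regular 8-gon of circumradius 4.5 (perimeter = 2·8·4.500·sin(180°/8) = 27.55 mm); the cylinder at (15.5, -2): section is a regular 8-gon, circumradius r=4.5 (perimeter = 2·8·4.500·sin(180°/8) = 27.55 mm); Combining (union): the 3 present regions are separate (no shared area or edge), so areas and boundary lengths simply add and each stays a separate island — boundary = 125.52 mm. So its perimeter = 125.52 mm. Layer 106 (z = 21.2): the cube does not reach this height (z outside [0, 18.5]); the r=11.5 cylinder at (15.5, 14.5) contributes a regular 8-gon of circumradius 11.5 (perimeter = 2·8·11.500·sin(180°/8) = 70.41 mm); the cylinder at (3, 6) is not intersected at this z (z outside [18, 21]); the r=4.5 cylinder at (15.5, -2) contributes a regular 8-gon of circumradius 4.5 (perimeter = 2·8·4.500·sin(180°/8) = 27.55 mm); Combining (union): the 2 present regions are separate (no shared area or edge), so areas and boundary lengths simply add and each stays a separate island — boundary = 97.97 mm. So its perimeter = 97.97 mm. Layer 95 is larger (125.52 vs 97.97 mm).

layer 95 (z = 19 mm)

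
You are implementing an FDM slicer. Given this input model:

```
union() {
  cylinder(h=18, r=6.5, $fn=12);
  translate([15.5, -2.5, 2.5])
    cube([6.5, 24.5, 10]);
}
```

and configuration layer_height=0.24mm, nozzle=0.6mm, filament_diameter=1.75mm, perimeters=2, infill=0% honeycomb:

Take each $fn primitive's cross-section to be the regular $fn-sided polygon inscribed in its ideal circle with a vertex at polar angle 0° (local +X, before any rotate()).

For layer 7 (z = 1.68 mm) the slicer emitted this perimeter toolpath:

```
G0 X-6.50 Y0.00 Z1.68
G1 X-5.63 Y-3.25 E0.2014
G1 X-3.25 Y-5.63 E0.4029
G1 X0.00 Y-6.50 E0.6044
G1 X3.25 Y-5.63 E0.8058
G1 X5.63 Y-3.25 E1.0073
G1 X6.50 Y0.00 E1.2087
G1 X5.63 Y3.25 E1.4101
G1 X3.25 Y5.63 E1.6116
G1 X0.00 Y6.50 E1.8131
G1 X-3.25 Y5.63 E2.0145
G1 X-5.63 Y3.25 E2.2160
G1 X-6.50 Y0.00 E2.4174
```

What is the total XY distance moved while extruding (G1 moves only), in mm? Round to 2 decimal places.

Sum the Euclidean lengths of each G1 segment: total = 40.38 mm.

40.38 mm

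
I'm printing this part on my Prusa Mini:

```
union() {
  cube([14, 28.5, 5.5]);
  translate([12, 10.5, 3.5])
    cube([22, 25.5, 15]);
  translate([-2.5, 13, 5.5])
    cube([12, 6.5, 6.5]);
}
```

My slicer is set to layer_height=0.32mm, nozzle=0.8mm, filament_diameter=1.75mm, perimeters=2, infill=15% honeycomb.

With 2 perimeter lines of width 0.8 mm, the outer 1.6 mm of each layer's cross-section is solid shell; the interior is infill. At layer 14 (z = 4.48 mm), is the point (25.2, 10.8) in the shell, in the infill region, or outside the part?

At z = 4.48 mm: the cube (footprint 14×28.5) is included at this height; the cube at (12, 10.5) is present — its section is the full 22×25.5 rectangle; the cube at (-2.5, 13) is not intersected at this z (z outside [5.5, 12]); Merging all regions: the regions partially overlap (shared area 36.00 mm²), so overlapping operands fuse into one piece — 1 connected region. Overall, the cross-section is a single solid region. The nearest boundary edge runs (34.00, 10.50)→(14.00, 10.50); distance from the point to it = 0.30 mm. The point is inside the cross-section, 0.30 mm from the nearest boundary — within the 1.6 mm shell band (2 × 0.8).

shell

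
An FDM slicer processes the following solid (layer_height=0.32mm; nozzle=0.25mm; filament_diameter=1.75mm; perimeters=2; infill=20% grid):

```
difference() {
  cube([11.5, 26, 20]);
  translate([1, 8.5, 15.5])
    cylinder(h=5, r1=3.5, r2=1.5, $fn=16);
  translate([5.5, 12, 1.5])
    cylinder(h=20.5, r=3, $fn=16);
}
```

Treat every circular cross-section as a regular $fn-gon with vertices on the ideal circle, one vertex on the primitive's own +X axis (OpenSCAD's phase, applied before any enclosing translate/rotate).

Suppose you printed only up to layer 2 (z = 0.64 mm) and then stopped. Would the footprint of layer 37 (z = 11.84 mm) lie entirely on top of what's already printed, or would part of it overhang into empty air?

entirely on top

Compare the two slices. At z = 0.64: the cube is present — its section is the full 11.5×26 rectangle (area 299.00 mm²); the cone at (1, 8.5) is absent (z outside [15.5, 20.5]); the cylinder at (5.5, 12) is absent (z outside [1.5, 22]); Taking the first minus the rest: none of the subtracted shapes is present at this height, so the 11.5×26 cube is unchanged — area = 299.00 mm². At z = 11.84: the cube (footprint 11.5×26) is included at this height (area 299.00 mm²); the cone at (1, 8.5) does not reach this height (z outside [15.5, 20.5]); the r=3 cylinder at (5.5, 12) contributes a regular 16-gon of circumradius 3 (area = (16/2)·3.000²·sin(360°/16) = 27.55 mm²); After the difference (first − rest): starting from the 11.5×26 cube (299.00 mm²), the r=3 cylinder at (5.5, 12) lies wholly inside it (removes its full 27.55 mm² and its 18.73 mm outline becomes a hole wall) — area = 271.45 mm². Checking containment: the cross-section at z = 11.84 is a subset of the cross-section at z = 0.64.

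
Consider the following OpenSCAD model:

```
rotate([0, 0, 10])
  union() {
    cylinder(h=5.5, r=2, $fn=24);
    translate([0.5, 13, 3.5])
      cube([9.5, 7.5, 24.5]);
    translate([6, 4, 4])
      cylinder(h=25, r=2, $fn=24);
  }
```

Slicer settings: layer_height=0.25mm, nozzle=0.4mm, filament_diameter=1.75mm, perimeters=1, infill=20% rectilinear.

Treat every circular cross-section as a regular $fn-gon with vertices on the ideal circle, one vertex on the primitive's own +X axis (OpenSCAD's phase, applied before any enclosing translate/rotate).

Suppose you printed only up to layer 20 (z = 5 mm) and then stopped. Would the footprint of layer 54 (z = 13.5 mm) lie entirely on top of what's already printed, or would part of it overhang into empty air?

entirely on top

Compare the two slices. At z = 5: the cylinder: section is a regular 24-gon, circumradius r=2 (area = (24/2)·2.000²·sin(360°/24) = 12.42 mm²); the cube at (0.5, 13) is present — its section is the full 9.5×7.5 rectangle (area 71.25 mm²); the cylinder at (6, 4): section is a regular 24-gon, circumradius r=2 (area = (24/2)·2.000²·sin(360°/24) = 12.42 mm²); Combining (union): the 3 present regions are separate (no shared area or edge), so areas and boundary lengths simply add and each stays a separate island — area = 96.10 mm²; (rotated 10° about Z; rotation is an isometry so areas/perimeters/island counts are preserved). At z = 13.5: the cylinder is not intersected at this z (z outside [0, 5.5]); the cube at (0.5, 13) is present — its section is the full 9.5×7.5 rectangle (area 71.25 mm²); the cylinder at (6, 4): section is a regular 24-gon, circumradius r=2 (area = (24/2)·2.000²·sin(360°/24) = 12.42 mm²); Taking the union: the 2 present regions are separate (no shared area or edge), so areas and boundary lengths simply add and each stays a separate island — area = 83.67 mm²; (whole slice rotated 10° about Z — lengths, areas and connectivity unchanged). Checking containment: the cross-section at z = 13.5 is a subset of the cross-section at z = 5.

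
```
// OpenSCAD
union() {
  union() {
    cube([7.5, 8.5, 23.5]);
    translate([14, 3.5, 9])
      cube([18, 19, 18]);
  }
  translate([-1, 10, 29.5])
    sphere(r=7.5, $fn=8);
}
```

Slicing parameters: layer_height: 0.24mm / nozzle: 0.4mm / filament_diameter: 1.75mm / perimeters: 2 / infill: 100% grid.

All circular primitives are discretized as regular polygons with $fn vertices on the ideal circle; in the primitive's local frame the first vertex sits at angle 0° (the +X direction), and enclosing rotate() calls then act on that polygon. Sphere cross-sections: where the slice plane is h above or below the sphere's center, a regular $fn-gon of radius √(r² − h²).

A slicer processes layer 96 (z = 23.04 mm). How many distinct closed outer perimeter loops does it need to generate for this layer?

2

At z = 23.04 mm: the cube (footprint 7.5×8.5) is included at this height; the 18×19 cube at (14, 3.5) contributes its full rectangle; Merging all regions: the 2 present regions are separate (no shared area or edge), so areas and boundary lengths simply add and each stays a separate island — 2 connected regions; the r=7.5 sphere at (-1, 10) contributes a regular 8-gon of circumradius √(7.5²−6.46²) = 3.810; Merging all regions: the regions partially overlap (shared area 2.91 mm²), so overlapping operands fuse into one piece — 2 connected regions. The result has 2 disconnected regions.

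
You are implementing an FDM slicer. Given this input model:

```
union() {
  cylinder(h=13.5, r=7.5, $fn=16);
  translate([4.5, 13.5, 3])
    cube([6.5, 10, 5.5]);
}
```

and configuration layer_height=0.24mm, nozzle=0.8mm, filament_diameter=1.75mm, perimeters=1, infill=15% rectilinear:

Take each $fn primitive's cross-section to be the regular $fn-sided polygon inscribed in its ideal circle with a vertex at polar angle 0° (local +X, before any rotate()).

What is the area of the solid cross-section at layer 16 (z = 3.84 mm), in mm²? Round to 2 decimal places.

At z = 3.84 mm: the r=7.5 cylinder gives a regular 16-gon of circumradius 7.5 (constant along its height) (area = (16/2)·7.500²·sin(360°/16) = 172.21 mm²); the 6.5×10 cube at (4.5, 13.5) contributes its full rectangle (area 65.00 mm²); Combining (union): the 2 present regions are separate (no shared area or edge), so areas and boundary lengths simply add and each stays a separate island — area = 237.21 mm². Overall, the cross-section has 2 separate islands. Net area = 237.21 mm².

237.21 mm²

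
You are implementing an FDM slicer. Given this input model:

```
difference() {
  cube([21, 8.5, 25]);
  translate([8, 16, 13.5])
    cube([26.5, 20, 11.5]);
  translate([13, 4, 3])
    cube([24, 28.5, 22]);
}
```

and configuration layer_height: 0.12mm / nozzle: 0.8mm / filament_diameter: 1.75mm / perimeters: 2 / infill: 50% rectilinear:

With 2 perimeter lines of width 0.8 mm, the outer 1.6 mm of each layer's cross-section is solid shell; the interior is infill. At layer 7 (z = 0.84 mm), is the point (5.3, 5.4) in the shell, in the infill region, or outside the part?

infill

At z = 0.84 mm: the cube is present — its section is the full 21×8.5 rectangle; the cube at (8, 16) is absent (z outside [13.5, 25]); the cube at (13, 4) is absent (z outside [3, 25]); Subtracting the remaining from the first: none of the subtracted shapes is present at this height, so the 21×8.5 cube is unchanged — 1 connected region. Overall, the cross-section is a single solid region. The nearest boundary edge runs (21.00, 8.50)→(0.00, 8.50); distance from the point to it = 3.10 mm. The point is inside the cross-section and 3.10 mm from the nearest boundary — more than the 1.6 mm shell width (2 × 0.8), so it's in the infill interior.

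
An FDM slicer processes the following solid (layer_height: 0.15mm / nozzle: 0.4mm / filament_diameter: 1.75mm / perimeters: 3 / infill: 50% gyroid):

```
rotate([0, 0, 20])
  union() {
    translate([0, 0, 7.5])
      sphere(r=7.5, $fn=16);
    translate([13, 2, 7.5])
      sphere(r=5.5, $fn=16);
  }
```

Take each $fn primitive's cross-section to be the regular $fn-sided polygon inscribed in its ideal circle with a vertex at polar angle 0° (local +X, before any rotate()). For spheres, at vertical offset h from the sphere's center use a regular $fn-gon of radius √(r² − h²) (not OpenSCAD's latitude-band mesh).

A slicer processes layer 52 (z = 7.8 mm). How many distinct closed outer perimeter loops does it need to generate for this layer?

At z = 7.8 mm: the r=7.5 sphere contributes a regular 16-gon of circumradius √(7.5²−0.3²) = 7.494; the r=5.5 sphere at (13, 2) slices to a regular 16-gon of circumradius 5.492 (√(r²−h²) with h=0.3 from center); Merging all regions: the 2 present regions are separate (no shared area or edge), so areas and boundary lengths simply add and each stays a separate island — 2 connected regions; (rotated 20° about Z; rotation is an isometry so areas/perimeters/island counts are preserved). The result has 2 disconnected regions.

2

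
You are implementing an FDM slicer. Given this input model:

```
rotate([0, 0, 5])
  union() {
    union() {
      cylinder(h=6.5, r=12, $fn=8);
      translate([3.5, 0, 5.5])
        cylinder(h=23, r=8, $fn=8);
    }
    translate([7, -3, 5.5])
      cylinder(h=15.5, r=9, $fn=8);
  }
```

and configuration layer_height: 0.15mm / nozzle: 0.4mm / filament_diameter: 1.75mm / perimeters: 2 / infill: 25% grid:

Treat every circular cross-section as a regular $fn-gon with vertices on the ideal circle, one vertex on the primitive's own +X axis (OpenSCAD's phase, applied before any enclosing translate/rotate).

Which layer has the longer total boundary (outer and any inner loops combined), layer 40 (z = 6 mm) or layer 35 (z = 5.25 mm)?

Layer 40 (z = 6): the r=12 cylinder gives a regular 8-gon of circumradius 12 (constant along its height) (perimeter = 2·8·12.000·sin(180°/8) = 73.48 mm); the cylinder at (3.5, 0): section is a regular 8-gon, circumradius r=8 (perimeter = 2·8·8.000·sin(180°/8) = 48.98 mm); Combining (union): the r=8 cylinder at (3.5, 0) lies entirely inside the r=12 cylinder, so the union is just the r=12 cylinder — boundary = 73.48 mm; the r=9 cylinder at (7, -3) gives a regular 8-gon of circumradius 9 (constant along its height) (perimeter = 2·8·9.000·sin(180°/8) = 55.11 mm); Merging all regions: the regions partially overlap (shared area 158.41 mm²), so the edge portions inside another operand are dropped and the merged outline is re-measured after clipping — boundary = 81.82 mm; (rotated 5° about Z; rotation is an isometry so areas/perimeters/island counts are preserved). So its perimeter = 81.82 mm. Layer 35 (z = 5.25): the r=12 cylinder gives a regular 8-gon of circumradius 12 (constant along its height) (perimeter = 2·8·12.000·sin(180°/8) = 73.48 mm); the cylinder at (3.5, 0) is not intersected at this z (z outside [5.5, 28.5]); Combining (union): only the r=12 cylinder is present, so the union is just that shape — boundary = 73.48 mm; the cylinder at (7, -3) is absent (z outside [5.5, 21]); Merging all regions: only the result so far is present, so the union is just that shape — boundary = 73.48 mm; (rotated 5° about Z; rotation is an isometry so areas/perimeters/island counts are preserved). So its perimeter = 73.48 mm. Layer 40 is larger (81.82 vs 73.48 mm).

layer 40 (z = 6 mm)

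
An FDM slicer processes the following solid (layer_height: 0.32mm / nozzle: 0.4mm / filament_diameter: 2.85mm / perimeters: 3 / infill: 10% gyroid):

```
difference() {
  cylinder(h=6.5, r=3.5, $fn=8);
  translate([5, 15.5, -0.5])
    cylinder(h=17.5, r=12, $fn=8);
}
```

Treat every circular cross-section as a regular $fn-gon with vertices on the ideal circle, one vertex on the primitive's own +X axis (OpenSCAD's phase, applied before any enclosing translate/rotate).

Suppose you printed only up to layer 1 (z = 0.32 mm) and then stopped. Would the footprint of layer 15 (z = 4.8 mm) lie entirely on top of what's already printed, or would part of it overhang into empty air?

Compare the two slices. At z = 0.32: the r=3.5 cylinder contributes a regular 8-gon of circumradius 3.5 (area = (8/2)·3.500²·sin(360°/8) = 34.65 mm²); the cylinder at (5, 15.5): section is a regular 8-gon, circumradius r=12 (area = (8/2)·12.000²·sin(360°/8) = 407.29 mm²); After the difference (first − rest): starting from the r=3.5 cylinder (34.65 mm²), the r=12 cylinder at (5, 15.5) misses the remaining region (no effect) — area = 34.65 mm². At z = 4.8: the r=3.5 cylinder gives a regular 8-gon of circumradius 3.5 (constant along its height) (area = (8/2)·3.500²·sin(360°/8) = 34.65 mm²); the cylinder at (5, 15.5): section is a regular 8-gon, circumradius r=12 (area = (8/2)·12.000²·sin(360°/8) = 407.29 mm²); Subtracting the remaining from the first: starting from the r=3.5 cylinder (34.65 mm²), the r=12 cylinder at (5, 15.5) misses the remaining region (no effect) — area = 34.65 mm². Checking containment: the cross-section at z = 4.8 is a subset of the cross-section at z = 0.32.

entirely on top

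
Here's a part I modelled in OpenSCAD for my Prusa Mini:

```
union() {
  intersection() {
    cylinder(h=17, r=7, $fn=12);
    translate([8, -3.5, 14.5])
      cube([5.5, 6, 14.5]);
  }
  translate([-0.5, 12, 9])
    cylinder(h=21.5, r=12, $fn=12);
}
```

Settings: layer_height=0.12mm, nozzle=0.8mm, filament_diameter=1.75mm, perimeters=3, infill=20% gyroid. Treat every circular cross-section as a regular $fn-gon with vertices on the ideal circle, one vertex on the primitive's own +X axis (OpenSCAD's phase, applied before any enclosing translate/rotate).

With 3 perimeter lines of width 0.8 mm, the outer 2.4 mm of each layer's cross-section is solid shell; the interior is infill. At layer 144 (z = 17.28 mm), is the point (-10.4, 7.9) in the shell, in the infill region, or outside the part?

At z = 17.28 mm: the cylinder does not reach this height (z outside [0, 17]); the 5.5×6 cube at (8, -3.5) contributes its full rectangle; After intersecting: at least one operand is absent at this height, so nothing remains; the r=12 cylinder at (-0.5, 12) contributes a regular 12-gon of circumradius 12; Taking the union: only the r=12 cylinder at (-0.5, 12) is present, so the union is just that shape — 1 connected region. Overall, the cross-section is a single solid region. The nearest boundary edge runs (-12.50, 12.00)→(-10.89, 6.00); distance from the point to it = 0.97 mm. The point is inside the cross-section, 0.97 mm from the nearest boundary — within the 2.4 mm shell band (3 × 0.8).

shell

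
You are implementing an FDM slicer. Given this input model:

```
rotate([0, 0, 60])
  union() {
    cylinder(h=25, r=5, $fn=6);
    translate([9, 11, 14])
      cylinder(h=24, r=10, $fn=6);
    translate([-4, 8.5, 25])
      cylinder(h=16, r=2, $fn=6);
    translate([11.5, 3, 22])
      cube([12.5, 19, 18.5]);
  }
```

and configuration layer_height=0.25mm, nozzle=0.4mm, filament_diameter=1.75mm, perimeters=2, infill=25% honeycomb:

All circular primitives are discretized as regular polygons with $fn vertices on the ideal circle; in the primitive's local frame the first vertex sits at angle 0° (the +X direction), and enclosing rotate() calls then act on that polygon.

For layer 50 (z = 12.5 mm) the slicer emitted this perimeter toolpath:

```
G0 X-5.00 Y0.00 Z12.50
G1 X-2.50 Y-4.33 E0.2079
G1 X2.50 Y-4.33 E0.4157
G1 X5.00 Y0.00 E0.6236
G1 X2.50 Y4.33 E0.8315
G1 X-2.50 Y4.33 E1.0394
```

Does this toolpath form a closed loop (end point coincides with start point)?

no

Start point (G0): (-5.00, 0.00). End point (last G1): the path does not return to the start — open.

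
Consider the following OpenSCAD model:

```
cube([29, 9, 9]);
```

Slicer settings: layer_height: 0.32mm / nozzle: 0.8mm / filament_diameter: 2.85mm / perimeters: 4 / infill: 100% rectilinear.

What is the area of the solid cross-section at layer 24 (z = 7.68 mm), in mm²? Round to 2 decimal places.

At z = 7.68 mm: the 29×9 cube contributes its full rectangle (area 261.00 mm²). Overall, the cross-section is a single solid region. Net area = 261.00 mm².

261.00 mm²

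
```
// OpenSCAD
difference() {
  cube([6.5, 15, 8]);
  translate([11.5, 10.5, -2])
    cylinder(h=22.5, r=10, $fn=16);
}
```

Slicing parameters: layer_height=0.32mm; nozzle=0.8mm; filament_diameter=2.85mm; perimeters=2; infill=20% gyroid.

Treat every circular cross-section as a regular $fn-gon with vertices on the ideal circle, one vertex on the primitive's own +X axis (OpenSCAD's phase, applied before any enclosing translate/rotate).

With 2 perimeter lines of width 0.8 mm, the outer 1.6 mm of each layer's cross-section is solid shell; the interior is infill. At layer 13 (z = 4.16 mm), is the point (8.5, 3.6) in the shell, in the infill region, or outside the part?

At z = 4.16 mm: the 6.5×15 cube contributes its full rectangle; the r=10 cylinder at (11.5, 10.5) gives a regular 16-gon of circumradius 10 (constant along its height); Taking the first minus the rest: starting from the 6.5×15 cube, the r=10 cylinder at (11.5, 10.5) partially overlaps it — only the 49.73 mm² overlap (of its 306.15 mm²) is removed, clipping the outline — 1 connected region. Overall, the cross-section is a single solid region. The nearest boundary edge runs (4.43, 3.43)→(6.50, 2.05); distance from the point to it = 2.53 mm. The point is not inside any of the regions above, so it lies outside the cross-section (2.53 mm from the nearest boundary).

outside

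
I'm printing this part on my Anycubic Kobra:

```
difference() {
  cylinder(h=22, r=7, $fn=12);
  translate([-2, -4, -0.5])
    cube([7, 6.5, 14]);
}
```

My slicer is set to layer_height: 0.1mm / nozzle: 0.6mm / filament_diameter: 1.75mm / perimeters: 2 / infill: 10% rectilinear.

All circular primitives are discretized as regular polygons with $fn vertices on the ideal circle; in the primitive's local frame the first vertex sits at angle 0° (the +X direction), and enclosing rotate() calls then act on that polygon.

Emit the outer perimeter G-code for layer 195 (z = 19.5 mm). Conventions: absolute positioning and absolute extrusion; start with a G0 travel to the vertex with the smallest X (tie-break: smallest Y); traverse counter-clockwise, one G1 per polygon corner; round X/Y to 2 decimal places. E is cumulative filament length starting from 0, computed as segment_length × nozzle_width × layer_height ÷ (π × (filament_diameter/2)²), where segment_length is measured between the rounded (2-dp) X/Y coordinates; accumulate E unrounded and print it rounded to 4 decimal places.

At z = 19.5 mm: the r=7 cylinder gives a regular 12-gon of circumradius 7 (constant along its height); the cube at (-2, -4) is not intersected at this z (z outside [-0.5, 13.5]); Taking the first minus the rest: none of the subtracted shapes is present at this height, so the r=7 cylinder is unchanged — 1 connected region. The outline is a single polygon with 12 vertices. Extrusion per mm of travel: 0.6 × 0.1 / (π × 0.875²) = 0.024945. Accumulating E over each segment gives final E = 1.0845.

G0 X-7.00 Y0.00 Z19.50
G1 X-6.06 Y-3.50 E0.0904
G1 X-3.50 Y-6.06 E0.1807
G1 X0.00 Y-7.00 E0.2711
G1 X3.50 Y-6.06 E0.3615
G1 X6.06 Y-3.50 E0.4518
G1 X7.00 Y0.00 E0.5422
G1 X6.06 Y3.50 E0.6326
G1 X3.50 Y6.06 E0.7229
G1 X0.00 Y7.00 E0.8133
G1 X-3.50 Y6.06 E0.9037
G1 X-6.06 Y3.50 E0.9941
G1 X-7.00 Y0.00 E1.0845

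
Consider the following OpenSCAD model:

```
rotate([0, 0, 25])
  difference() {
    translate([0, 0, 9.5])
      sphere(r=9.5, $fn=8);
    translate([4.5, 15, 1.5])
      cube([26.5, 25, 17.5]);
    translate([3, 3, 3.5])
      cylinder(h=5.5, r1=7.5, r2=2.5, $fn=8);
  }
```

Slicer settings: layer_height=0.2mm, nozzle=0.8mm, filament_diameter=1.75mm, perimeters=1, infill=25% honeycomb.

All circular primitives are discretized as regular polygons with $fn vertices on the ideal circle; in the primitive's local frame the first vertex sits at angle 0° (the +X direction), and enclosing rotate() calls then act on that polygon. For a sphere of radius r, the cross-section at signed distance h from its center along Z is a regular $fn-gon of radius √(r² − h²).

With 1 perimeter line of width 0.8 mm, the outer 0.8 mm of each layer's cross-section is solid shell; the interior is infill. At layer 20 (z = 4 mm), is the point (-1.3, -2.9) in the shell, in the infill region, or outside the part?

shell

At z = 4 mm: the r=9.5 sphere slices to a regular 8-gon of circumradius 7.746 (√(r²−h²) with h=5.5 from center); the cube at (4.5, 15) is present — its section is the full 26.5×25 rectangle; the cone at (3, 3): at t=0.091 of its height the radius interpolates to r₁+(r₂−r₁)t = 7.045, giving a regular 8-gon of that circumradius; After the difference (first − rest): starting from the r=9.5 sphere, the 26.5×25 cube at (4.5, 15) misses the remaining region (no effect); the cone at (3, 3) partially overlaps it — only the 95.43 mm² overlap (of its 140.40 mm²) is removed, clipping the outline — 1 connected region; (rotated 25° about Z; rotation is an isometry so areas/perimeters/island counts are preserved). Overall, the cross-section is a single solid region. Undo the 25° rotation: the query point maps to (-2.404, -2.079) in the un-rotated model frame. The nearest boundary edge runs (-4.05, 3.00)→(-1.98, -1.98); distance from the point to it = 0.43 mm. The point is inside the cross-section, 0.43 mm from the nearest boundary — within the 0.8 mm shell band (1 × 0.8).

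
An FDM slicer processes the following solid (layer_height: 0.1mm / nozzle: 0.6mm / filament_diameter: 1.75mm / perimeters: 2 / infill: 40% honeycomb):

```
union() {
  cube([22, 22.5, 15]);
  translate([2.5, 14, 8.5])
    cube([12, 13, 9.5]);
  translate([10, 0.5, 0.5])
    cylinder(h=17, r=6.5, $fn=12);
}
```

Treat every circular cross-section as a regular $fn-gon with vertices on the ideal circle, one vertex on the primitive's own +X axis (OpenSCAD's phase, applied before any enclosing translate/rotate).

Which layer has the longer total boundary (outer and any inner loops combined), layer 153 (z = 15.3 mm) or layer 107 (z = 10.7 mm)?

Layer 153 (z = 15.3): the cube is absent (z outside [0, 15]); the 12×13 cube at (2.5, 14) contributes its full rectangle (perimeter 50.00 mm); the cylinder at (10, 0.5): section is a regular 12-gon, circumradius r=6.5 (perimeter = 2·12·6.500·sin(180°/12) = 40.38 mm); Taking the union: the 2 present regions are separate (no shared area or edge), so areas and boundary lengths simply add and each stays a separate island — boundary = 90.38 mm. So its perimeter = 90.38 mm. Layer 107 (z = 10.7): the cube (footprint 22×22.5) is included at this height (perimeter 89.00 mm); the cube at (2.5, 14) is present — its section is the full 12×13 rectangle (perimeter 50.00 mm); the r=6.5 cylinder at (10, 0.5) gives a regular 12-gon of circumradius 6.5 (constant along its height) (perimeter = 2·12·6.500·sin(180°/12) = 40.38 mm); Merging all regions: the regions partially overlap (shared area 171.81 mm²), so the edge portions inside another operand are dropped and the merged outline is re-measured after clipping — boundary = 104.42 mm. So its perimeter = 104.42 mm. Layer 107 is larger (104.42 vs 90.38 mm).

layer 107 (z = 10.7 mm)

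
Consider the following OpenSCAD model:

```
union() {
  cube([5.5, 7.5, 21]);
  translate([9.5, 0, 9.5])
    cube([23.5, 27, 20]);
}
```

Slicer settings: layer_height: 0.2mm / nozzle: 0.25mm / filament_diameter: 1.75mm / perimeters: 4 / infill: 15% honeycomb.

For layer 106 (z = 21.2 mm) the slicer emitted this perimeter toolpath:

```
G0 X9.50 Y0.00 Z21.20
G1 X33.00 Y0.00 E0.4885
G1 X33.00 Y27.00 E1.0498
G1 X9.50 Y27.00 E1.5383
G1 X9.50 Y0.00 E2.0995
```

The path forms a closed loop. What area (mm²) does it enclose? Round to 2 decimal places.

634.50 mm²

Apply the shoelace formula to the sequence of (X, Y) vertices; enclosed area = 634.50 mm².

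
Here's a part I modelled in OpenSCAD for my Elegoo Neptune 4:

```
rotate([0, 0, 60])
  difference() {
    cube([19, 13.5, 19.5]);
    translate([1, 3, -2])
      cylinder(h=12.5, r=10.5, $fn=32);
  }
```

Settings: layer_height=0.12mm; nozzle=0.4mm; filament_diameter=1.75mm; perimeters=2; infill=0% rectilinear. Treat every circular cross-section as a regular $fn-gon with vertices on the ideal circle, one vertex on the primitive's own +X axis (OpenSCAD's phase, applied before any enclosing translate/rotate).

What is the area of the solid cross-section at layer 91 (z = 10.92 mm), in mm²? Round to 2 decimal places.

At z = 10.92 mm: the cube (footprint 19×13.5) is included at this height (area 256.50 mm²); the cylinder at (1, 3) is not intersected at this z (z outside [-2, 10.5]); Taking the first minus the rest: none of the subtracted shapes is present at this height, so the 19×13.5 cube is unchanged — area = 256.50 mm²; (rotated 60° about Z; rotation is an isometry so areas/perimeters/island counts are preserved). Overall, the cross-section is a single solid region. Net area = 256.50 mm².

256.50 mm²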